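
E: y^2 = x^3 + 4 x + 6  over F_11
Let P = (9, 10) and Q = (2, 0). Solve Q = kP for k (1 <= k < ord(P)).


Enumerate multiples of P until we hit Q = (2, 0):
  1P = (9, 10)
  2P = (2, 0)
Match found at i = 2.

k = 2


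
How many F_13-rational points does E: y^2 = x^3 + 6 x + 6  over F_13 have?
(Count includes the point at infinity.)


For each x in F_13, count y with y^2 = x^3 + 6 x + 6 mod 13:
  x = 1: RHS = 0, y in [0]  -> 1 point(s)
  x = 2: RHS = 0, y in [0]  -> 1 point(s)
  x = 3: RHS = 12, y in [5, 8]  -> 2 point(s)
  x = 4: RHS = 3, y in [4, 9]  -> 2 point(s)
  x = 7: RHS = 1, y in [1, 12]  -> 2 point(s)
  x = 9: RHS = 9, y in [3, 10]  -> 2 point(s)
  x = 10: RHS = 0, y in [0]  -> 1 point(s)
  x = 11: RHS = 12, y in [5, 8]  -> 2 point(s)
  x = 12: RHS = 12, y in [5, 8]  -> 2 point(s)
Affine points: 15. Add the point at infinity: total = 16.

#E(F_13) = 16


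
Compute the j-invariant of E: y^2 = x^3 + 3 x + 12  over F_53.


Delta = -16(4 a^3 + 27 b^2) mod 53 = 35
-1728 * (4 a)^3 = -1728 * (4*3)^3 mod 53 = 36
j = 36 * 35^(-1) mod 53 = 51

j = 51 (mod 53)


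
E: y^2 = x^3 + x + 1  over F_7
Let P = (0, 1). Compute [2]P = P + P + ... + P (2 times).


k = 2 = 10_2 (binary, LSB first: 01)
Double-and-add from P = (0, 1):
  bit 0 = 0: acc unchanged = O
  bit 1 = 1: acc = O + (2, 5) = (2, 5)

2P = (2, 5)


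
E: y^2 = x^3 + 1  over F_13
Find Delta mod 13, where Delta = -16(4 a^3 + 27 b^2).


4 a^3 + 27 b^2 = 4*0^3 + 27*1^2 = 0 + 27 = 27
Delta = -16 * (27) = -432
Delta mod 13 = 10

Delta = 10 (mod 13)


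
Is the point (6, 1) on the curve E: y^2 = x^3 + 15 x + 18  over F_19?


Check whether y^2 = x^3 + 15 x + 18 (mod 19) for (x, y) = (6, 1).
LHS: y^2 = 1^2 mod 19 = 1
RHS: x^3 + 15 x + 18 = 6^3 + 15*6 + 18 mod 19 = 1
LHS = RHS

Yes, on the curve


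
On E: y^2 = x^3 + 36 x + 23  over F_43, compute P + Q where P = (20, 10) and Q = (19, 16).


P != Q, so use the chord formula.
s = (y2 - y1) / (x2 - x1) = (6) / (42) mod 43 = 37
x3 = s^2 - x1 - x2 mod 43 = 37^2 - 20 - 19 = 40
y3 = s (x1 - x3) - y1 mod 43 = 37 * (20 - 40) - 10 = 24

P + Q = (40, 24)


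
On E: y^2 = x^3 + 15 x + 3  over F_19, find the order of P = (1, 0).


Compute successive multiples of P until we hit O:
  1P = (1, 0)
  2P = O

ord(P) = 2


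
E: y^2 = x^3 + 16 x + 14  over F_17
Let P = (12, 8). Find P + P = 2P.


Doubling: s = (3 x1^2 + a) / (2 y1)
s = (3*12^2 + 16) / (2*8) mod 17 = 11
x3 = s^2 - 2 x1 mod 17 = 11^2 - 2*12 = 12
y3 = s (x1 - x3) - y1 mod 17 = 11 * (12 - 12) - 8 = 9

2P = (12, 9)


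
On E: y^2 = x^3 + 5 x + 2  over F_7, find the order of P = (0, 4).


Compute successive multiples of P until we hit O:
  1P = (0, 4)
  2P = (4, 4)
  3P = (3, 3)
  4P = (1, 1)
  5P = (1, 6)
  6P = (3, 4)
  7P = (4, 3)
  8P = (0, 3)
  ... (continuing to 9P)
  9P = O

ord(P) = 9


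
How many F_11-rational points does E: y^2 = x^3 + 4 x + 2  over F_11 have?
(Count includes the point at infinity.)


For each x in F_11, count y with y^2 = x^3 + 4 x + 2 mod 11:
  x = 4: RHS = 5, y in [4, 7]  -> 2 point(s)
  x = 5: RHS = 4, y in [2, 9]  -> 2 point(s)
  x = 6: RHS = 0, y in [0]  -> 1 point(s)
Affine points: 5. Add the point at infinity: total = 6.

#E(F_11) = 6


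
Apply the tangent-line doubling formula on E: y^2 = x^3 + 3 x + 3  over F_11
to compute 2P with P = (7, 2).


Doubling: s = (3 x1^2 + a) / (2 y1)
s = (3*7^2 + 3) / (2*2) mod 11 = 10
x3 = s^2 - 2 x1 mod 11 = 10^2 - 2*7 = 9
y3 = s (x1 - x3) - y1 mod 11 = 10 * (7 - 9) - 2 = 0

2P = (9, 0)


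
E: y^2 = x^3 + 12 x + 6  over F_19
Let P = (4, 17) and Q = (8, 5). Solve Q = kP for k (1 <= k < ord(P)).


Enumerate multiples of P until we hit Q = (8, 5):
  1P = (4, 17)
  2P = (8, 5)
Match found at i = 2.

k = 2


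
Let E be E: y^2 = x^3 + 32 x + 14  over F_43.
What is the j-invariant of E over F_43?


Delta = -16(4 a^3 + 27 b^2) mod 43 = 39
-1728 * (4 a)^3 = -1728 * (4*32)^3 mod 43 = 8
j = 8 * 39^(-1) mod 43 = 41

j = 41 (mod 43)


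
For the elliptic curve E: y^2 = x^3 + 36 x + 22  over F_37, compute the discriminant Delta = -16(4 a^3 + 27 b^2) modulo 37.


4 a^3 + 27 b^2 = 4*36^3 + 27*22^2 = 186624 + 13068 = 199692
Delta = -16 * (199692) = -3195072
Delta mod 37 = 26

Delta = 26 (mod 37)


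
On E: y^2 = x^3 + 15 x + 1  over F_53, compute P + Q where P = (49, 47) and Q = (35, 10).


P != Q, so use the chord formula.
s = (y2 - y1) / (x2 - x1) = (16) / (39) mod 53 = 14
x3 = s^2 - x1 - x2 mod 53 = 14^2 - 49 - 35 = 6
y3 = s (x1 - x3) - y1 mod 53 = 14 * (49 - 6) - 47 = 25

P + Q = (6, 25)


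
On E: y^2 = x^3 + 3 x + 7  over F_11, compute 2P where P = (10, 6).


k = 2 = 10_2 (binary, LSB first: 01)
Double-and-add from P = (10, 6):
  bit 0 = 0: acc unchanged = O
  bit 1 = 1: acc = O + (5, 2) = (5, 2)

2P = (5, 2)


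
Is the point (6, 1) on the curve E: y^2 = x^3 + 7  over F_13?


Check whether y^2 = x^3 + 0 x + 7 (mod 13) for (x, y) = (6, 1).
LHS: y^2 = 1^2 mod 13 = 1
RHS: x^3 + 0 x + 7 = 6^3 + 0*6 + 7 mod 13 = 2
LHS != RHS

No, not on the curve


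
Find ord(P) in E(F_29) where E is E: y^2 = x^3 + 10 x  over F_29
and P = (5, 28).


Compute successive multiples of P until we hit O:
  1P = (5, 28)
  2P = (20, 15)
  3P = (13, 6)
  4P = (24, 17)
  5P = (16, 15)
  6P = (7, 6)
  7P = (22, 14)
  8P = (9, 6)
  ... (continuing to 17P)
  17P = O

ord(P) = 17


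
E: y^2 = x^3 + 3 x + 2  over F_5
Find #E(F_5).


For each x in F_5, count y with y^2 = x^3 + 3 x + 2 mod 5:
  x = 1: RHS = 1, y in [1, 4]  -> 2 point(s)
  x = 2: RHS = 1, y in [1, 4]  -> 2 point(s)
Affine points: 4. Add the point at infinity: total = 5.

#E(F_5) = 5


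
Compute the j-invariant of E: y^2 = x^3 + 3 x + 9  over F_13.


Delta = -16(4 a^3 + 27 b^2) mod 13 = 5
-1728 * (4 a)^3 = -1728 * (4*3)^3 mod 13 = 12
j = 12 * 5^(-1) mod 13 = 5

j = 5 (mod 13)


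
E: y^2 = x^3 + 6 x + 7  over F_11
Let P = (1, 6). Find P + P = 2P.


Doubling: s = (3 x1^2 + a) / (2 y1)
s = (3*1^2 + 6) / (2*6) mod 11 = 9
x3 = s^2 - 2 x1 mod 11 = 9^2 - 2*1 = 2
y3 = s (x1 - x3) - y1 mod 11 = 9 * (1 - 2) - 6 = 7

2P = (2, 7)


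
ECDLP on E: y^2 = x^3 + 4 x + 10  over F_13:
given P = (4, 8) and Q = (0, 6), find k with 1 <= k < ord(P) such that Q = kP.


Enumerate multiples of P until we hit Q = (0, 6):
  1P = (4, 8)
  2P = (5, 5)
  3P = (0, 6)
Match found at i = 3.

k = 3


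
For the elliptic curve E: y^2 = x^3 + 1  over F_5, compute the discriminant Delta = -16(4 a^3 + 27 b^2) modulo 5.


4 a^3 + 27 b^2 = 4*0^3 + 27*1^2 = 0 + 27 = 27
Delta = -16 * (27) = -432
Delta mod 5 = 3

Delta = 3 (mod 5)


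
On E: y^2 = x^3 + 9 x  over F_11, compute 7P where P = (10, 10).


k = 7 = 111_2 (binary, LSB first: 111)
Double-and-add from P = (10, 10):
  bit 0 = 1: acc = O + (10, 10) = (10, 10)
  bit 1 = 1: acc = (10, 10) + (5, 4) = (8, 10)
  bit 2 = 1: acc = (8, 10) + (4, 1) = (2, 9)

7P = (2, 9)


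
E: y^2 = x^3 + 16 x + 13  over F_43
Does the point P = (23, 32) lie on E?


Check whether y^2 = x^3 + 16 x + 13 (mod 43) for (x, y) = (23, 32).
LHS: y^2 = 32^2 mod 43 = 35
RHS: x^3 + 16 x + 13 = 23^3 + 16*23 + 13 mod 43 = 35
LHS = RHS

Yes, on the curve


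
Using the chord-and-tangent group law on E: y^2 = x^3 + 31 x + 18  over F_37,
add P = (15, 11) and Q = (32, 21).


P != Q, so use the chord formula.
s = (y2 - y1) / (x2 - x1) = (10) / (17) mod 37 = 18
x3 = s^2 - x1 - x2 mod 37 = 18^2 - 15 - 32 = 18
y3 = s (x1 - x3) - y1 mod 37 = 18 * (15 - 18) - 11 = 9

P + Q = (18, 9)


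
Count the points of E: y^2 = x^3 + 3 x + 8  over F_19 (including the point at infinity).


For each x in F_19, count y with y^2 = x^3 + 3 x + 8 mod 19:
  x = 3: RHS = 6, y in [5, 14]  -> 2 point(s)
  x = 7: RHS = 11, y in [7, 12]  -> 2 point(s)
  x = 9: RHS = 4, y in [2, 17]  -> 2 point(s)
  x = 11: RHS = 4, y in [2, 17]  -> 2 point(s)
  x = 12: RHS = 5, y in [9, 10]  -> 2 point(s)
  x = 14: RHS = 1, y in [1, 18]  -> 2 point(s)
  x = 18: RHS = 4, y in [2, 17]  -> 2 point(s)
Affine points: 14. Add the point at infinity: total = 15.

#E(F_19) = 15


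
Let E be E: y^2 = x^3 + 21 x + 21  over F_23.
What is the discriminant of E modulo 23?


4 a^3 + 27 b^2 = 4*21^3 + 27*21^2 = 37044 + 11907 = 48951
Delta = -16 * (48951) = -783216
Delta mod 23 = 3

Delta = 3 (mod 23)


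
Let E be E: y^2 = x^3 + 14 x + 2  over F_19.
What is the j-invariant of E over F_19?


Delta = -16(4 a^3 + 27 b^2) mod 19 = 2
-1728 * (4 a)^3 = -1728 * (4*14)^3 mod 19 = 18
j = 18 * 2^(-1) mod 19 = 9

j = 9 (mod 19)


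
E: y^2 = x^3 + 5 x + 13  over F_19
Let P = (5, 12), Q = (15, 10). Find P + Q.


P != Q, so use the chord formula.
s = (y2 - y1) / (x2 - x1) = (17) / (10) mod 19 = 15
x3 = s^2 - x1 - x2 mod 19 = 15^2 - 5 - 15 = 15
y3 = s (x1 - x3) - y1 mod 19 = 15 * (5 - 15) - 12 = 9

P + Q = (15, 9)


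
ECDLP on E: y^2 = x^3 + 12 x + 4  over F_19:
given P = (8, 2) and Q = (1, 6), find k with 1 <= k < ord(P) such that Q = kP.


Enumerate multiples of P until we hit Q = (1, 6):
  1P = (8, 2)
  2P = (1, 13)
  3P = (2, 13)
  4P = (15, 14)
  5P = (16, 6)
  6P = (0, 2)
  7P = (11, 17)
  8P = (6, 8)
  9P = (14, 16)
  10P = (13, 18)
  11P = (9, 10)
  12P = (9, 9)
  13P = (13, 1)
  14P = (14, 3)
  15P = (6, 11)
  16P = (11, 2)
  17P = (0, 17)
  18P = (16, 13)
  19P = (15, 5)
  20P = (2, 6)
  21P = (1, 6)
Match found at i = 21.

k = 21


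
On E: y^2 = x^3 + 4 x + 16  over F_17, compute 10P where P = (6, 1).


k = 10 = 1010_2 (binary, LSB first: 0101)
Double-and-add from P = (6, 1):
  bit 0 = 0: acc unchanged = O
  bit 1 = 1: acc = O + (13, 15) = (13, 15)
  bit 2 = 0: acc unchanged = (13, 15)
  bit 3 = 1: acc = (13, 15) + (7, 8) = (13, 2)

10P = (13, 2)


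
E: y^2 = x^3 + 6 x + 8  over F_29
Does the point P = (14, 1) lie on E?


Check whether y^2 = x^3 + 6 x + 8 (mod 29) for (x, y) = (14, 1).
LHS: y^2 = 1^2 mod 29 = 1
RHS: x^3 + 6 x + 8 = 14^3 + 6*14 + 8 mod 29 = 23
LHS != RHS

No, not on the curve


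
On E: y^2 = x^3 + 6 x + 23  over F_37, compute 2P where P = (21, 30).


Doubling: s = (3 x1^2 + a) / (2 y1)
s = (3*21^2 + 6) / (2*30) mod 37 = 24
x3 = s^2 - 2 x1 mod 37 = 24^2 - 2*21 = 16
y3 = s (x1 - x3) - y1 mod 37 = 24 * (21 - 16) - 30 = 16

2P = (16, 16)


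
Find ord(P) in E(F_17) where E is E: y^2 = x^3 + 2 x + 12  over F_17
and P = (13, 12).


Compute successive multiples of P until we hit O:
  1P = (13, 12)
  2P = (16, 3)
  3P = (14, 8)
  4P = (6, 11)
  5P = (6, 6)
  6P = (14, 9)
  7P = (16, 14)
  8P = (13, 5)
  ... (continuing to 9P)
  9P = O

ord(P) = 9


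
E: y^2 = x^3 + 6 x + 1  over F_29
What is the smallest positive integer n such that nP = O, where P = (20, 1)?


Compute successive multiples of P until we hit O:
  1P = (20, 1)
  2P = (25, 0)
  3P = (20, 28)
  4P = O

ord(P) = 4


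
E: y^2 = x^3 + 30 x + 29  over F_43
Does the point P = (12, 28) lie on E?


Check whether y^2 = x^3 + 30 x + 29 (mod 43) for (x, y) = (12, 28).
LHS: y^2 = 28^2 mod 43 = 10
RHS: x^3 + 30 x + 29 = 12^3 + 30*12 + 29 mod 43 = 10
LHS = RHS

Yes, on the curve


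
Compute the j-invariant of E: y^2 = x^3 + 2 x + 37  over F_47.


Delta = -16(4 a^3 + 27 b^2) mod 47 = 45
-1728 * (4 a)^3 = -1728 * (4*2)^3 mod 47 = 39
j = 39 * 45^(-1) mod 47 = 4

j = 4 (mod 47)


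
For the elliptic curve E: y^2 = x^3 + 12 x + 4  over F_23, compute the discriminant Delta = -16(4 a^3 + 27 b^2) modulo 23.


4 a^3 + 27 b^2 = 4*12^3 + 27*4^2 = 6912 + 432 = 7344
Delta = -16 * (7344) = -117504
Delta mod 23 = 3

Delta = 3 (mod 23)


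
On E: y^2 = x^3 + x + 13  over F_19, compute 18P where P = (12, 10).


k = 18 = 10010_2 (binary, LSB first: 01001)
Double-and-add from P = (12, 10):
  bit 0 = 0: acc unchanged = O
  bit 1 = 1: acc = O + (11, 5) = (11, 5)
  bit 2 = 0: acc unchanged = (11, 5)
  bit 3 = 0: acc unchanged = (11, 5)
  bit 4 = 1: acc = (11, 5) + (3, 10) = (14, 4)

18P = (14, 4)


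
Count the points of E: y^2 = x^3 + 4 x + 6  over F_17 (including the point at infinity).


For each x in F_17, count y with y^2 = x^3 + 4 x + 6 mod 17:
  x = 4: RHS = 1, y in [1, 16]  -> 2 point(s)
  x = 5: RHS = 15, y in [7, 10]  -> 2 point(s)
  x = 6: RHS = 8, y in [5, 12]  -> 2 point(s)
  x = 10: RHS = 9, y in [3, 14]  -> 2 point(s)
  x = 11: RHS = 4, y in [2, 15]  -> 2 point(s)
  x = 14: RHS = 1, y in [1, 16]  -> 2 point(s)
  x = 16: RHS = 1, y in [1, 16]  -> 2 point(s)
Affine points: 14. Add the point at infinity: total = 15.

#E(F_17) = 15


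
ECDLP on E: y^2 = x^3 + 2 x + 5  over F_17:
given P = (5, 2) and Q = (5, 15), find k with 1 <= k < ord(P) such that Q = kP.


Enumerate multiples of P until we hit Q = (5, 15):
  1P = (5, 2)
  2P = (11, 10)
  3P = (16, 6)
  4P = (4, 3)
  5P = (9, 2)
  6P = (3, 15)
  7P = (13, 16)
  8P = (1, 5)
  9P = (2, 0)
  10P = (1, 12)
  11P = (13, 1)
  12P = (3, 2)
  13P = (9, 15)
  14P = (4, 14)
  15P = (16, 11)
  16P = (11, 7)
  17P = (5, 15)
Match found at i = 17.

k = 17


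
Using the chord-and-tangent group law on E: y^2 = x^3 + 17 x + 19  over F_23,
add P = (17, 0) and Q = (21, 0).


P != Q, so use the chord formula.
s = (y2 - y1) / (x2 - x1) = (0) / (4) mod 23 = 0
x3 = s^2 - x1 - x2 mod 23 = 0^2 - 17 - 21 = 8
y3 = s (x1 - x3) - y1 mod 23 = 0 * (17 - 8) - 0 = 0

P + Q = (8, 0)


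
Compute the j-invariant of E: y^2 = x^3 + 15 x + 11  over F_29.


Delta = -16(4 a^3 + 27 b^2) mod 29 = 7
-1728 * (4 a)^3 = -1728 * (4*15)^3 mod 29 = 9
j = 9 * 7^(-1) mod 29 = 22

j = 22 (mod 29)


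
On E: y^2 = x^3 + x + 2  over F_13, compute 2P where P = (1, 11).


Doubling: s = (3 x1^2 + a) / (2 y1)
s = (3*1^2 + 1) / (2*11) mod 13 = 12
x3 = s^2 - 2 x1 mod 13 = 12^2 - 2*1 = 12
y3 = s (x1 - x3) - y1 mod 13 = 12 * (1 - 12) - 11 = 0

2P = (12, 0)


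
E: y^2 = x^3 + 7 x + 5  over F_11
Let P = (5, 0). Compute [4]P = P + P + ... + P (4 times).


k = 4 = 100_2 (binary, LSB first: 001)
Double-and-add from P = (5, 0):
  bit 0 = 0: acc unchanged = O
  bit 1 = 0: acc unchanged = O
  bit 2 = 1: acc = O + O = O

4P = O


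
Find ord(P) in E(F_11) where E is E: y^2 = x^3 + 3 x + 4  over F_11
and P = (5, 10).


Compute successive multiples of P until we hit O:
  1P = (5, 10)
  2P = (4, 6)
  3P = (7, 4)
  4P = (8, 10)
  5P = (9, 1)
  6P = (0, 9)
  7P = (10, 0)
  8P = (0, 2)
  ... (continuing to 14P)
  14P = O

ord(P) = 14


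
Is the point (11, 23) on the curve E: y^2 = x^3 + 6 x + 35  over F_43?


Check whether y^2 = x^3 + 6 x + 35 (mod 43) for (x, y) = (11, 23).
LHS: y^2 = 23^2 mod 43 = 13
RHS: x^3 + 6 x + 35 = 11^3 + 6*11 + 35 mod 43 = 13
LHS = RHS

Yes, on the curve


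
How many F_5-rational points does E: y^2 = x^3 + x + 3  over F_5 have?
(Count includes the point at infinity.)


For each x in F_5, count y with y^2 = x^3 + 1 x + 3 mod 5:
  x = 1: RHS = 0, y in [0]  -> 1 point(s)
  x = 4: RHS = 1, y in [1, 4]  -> 2 point(s)
Affine points: 3. Add the point at infinity: total = 4.

#E(F_5) = 4


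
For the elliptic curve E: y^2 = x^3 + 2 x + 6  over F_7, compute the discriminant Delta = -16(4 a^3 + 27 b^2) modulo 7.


4 a^3 + 27 b^2 = 4*2^3 + 27*6^2 = 32 + 972 = 1004
Delta = -16 * (1004) = -16064
Delta mod 7 = 1

Delta = 1 (mod 7)


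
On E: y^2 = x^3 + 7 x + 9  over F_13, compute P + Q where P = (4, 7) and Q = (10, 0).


P != Q, so use the chord formula.
s = (y2 - y1) / (x2 - x1) = (6) / (6) mod 13 = 1
x3 = s^2 - x1 - x2 mod 13 = 1^2 - 4 - 10 = 0
y3 = s (x1 - x3) - y1 mod 13 = 1 * (4 - 0) - 7 = 10

P + Q = (0, 10)


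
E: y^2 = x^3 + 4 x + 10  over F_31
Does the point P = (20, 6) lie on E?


Check whether y^2 = x^3 + 4 x + 10 (mod 31) for (x, y) = (20, 6).
LHS: y^2 = 6^2 mod 31 = 5
RHS: x^3 + 4 x + 10 = 20^3 + 4*20 + 10 mod 31 = 30
LHS != RHS

No, not on the curve


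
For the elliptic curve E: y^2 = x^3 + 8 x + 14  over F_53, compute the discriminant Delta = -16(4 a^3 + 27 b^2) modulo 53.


4 a^3 + 27 b^2 = 4*8^3 + 27*14^2 = 2048 + 5292 = 7340
Delta = -16 * (7340) = -117440
Delta mod 53 = 8

Delta = 8 (mod 53)


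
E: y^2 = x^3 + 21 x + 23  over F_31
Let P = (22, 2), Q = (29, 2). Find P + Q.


P != Q, so use the chord formula.
s = (y2 - y1) / (x2 - x1) = (0) / (7) mod 31 = 0
x3 = s^2 - x1 - x2 mod 31 = 0^2 - 22 - 29 = 11
y3 = s (x1 - x3) - y1 mod 31 = 0 * (22 - 11) - 2 = 29

P + Q = (11, 29)


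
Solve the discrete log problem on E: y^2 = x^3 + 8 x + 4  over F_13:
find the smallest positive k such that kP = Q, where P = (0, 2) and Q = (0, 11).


Enumerate multiples of P until we hit Q = (0, 11):
  1P = (0, 2)
  2P = (4, 3)
  3P = (5, 0)
  4P = (4, 10)
  5P = (0, 11)
Match found at i = 5.

k = 5


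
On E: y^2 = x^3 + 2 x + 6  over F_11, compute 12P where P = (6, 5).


k = 12 = 1100_2 (binary, LSB first: 0011)
Double-and-add from P = (6, 5):
  bit 0 = 0: acc unchanged = O
  bit 1 = 0: acc unchanged = O
  bit 2 = 1: acc = O + (5, 8) = (5, 8)
  bit 3 = 1: acc = (5, 8) + (1, 3) = (10, 5)

12P = (10, 5)


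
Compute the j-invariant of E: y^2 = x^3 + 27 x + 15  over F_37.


Delta = -16(4 a^3 + 27 b^2) mod 37 = 26
-1728 * (4 a)^3 = -1728 * (4*27)^3 mod 37 = 36
j = 36 * 26^(-1) mod 37 = 27

j = 27 (mod 37)


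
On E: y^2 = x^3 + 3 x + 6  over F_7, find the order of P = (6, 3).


Compute successive multiples of P until we hit O:
  1P = (6, 3)
  2P = (3, 0)
  3P = (6, 4)
  4P = O

ord(P) = 4


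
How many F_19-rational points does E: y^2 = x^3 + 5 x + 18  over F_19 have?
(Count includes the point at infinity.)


For each x in F_19, count y with y^2 = x^3 + 5 x + 18 mod 19:
  x = 1: RHS = 5, y in [9, 10]  -> 2 point(s)
  x = 2: RHS = 17, y in [6, 13]  -> 2 point(s)
  x = 4: RHS = 7, y in [8, 11]  -> 2 point(s)
  x = 5: RHS = 16, y in [4, 15]  -> 2 point(s)
  x = 6: RHS = 17, y in [6, 13]  -> 2 point(s)
  x = 7: RHS = 16, y in [4, 15]  -> 2 point(s)
  x = 8: RHS = 0, y in [0]  -> 1 point(s)
  x = 10: RHS = 4, y in [2, 17]  -> 2 point(s)
  x = 11: RHS = 17, y in [6, 13]  -> 2 point(s)
  x = 12: RHS = 1, y in [1, 18]  -> 2 point(s)
  x = 13: RHS = 0, y in [0]  -> 1 point(s)
  x = 14: RHS = 1, y in [1, 18]  -> 2 point(s)
  x = 17: RHS = 0, y in [0]  -> 1 point(s)
Affine points: 23. Add the point at infinity: total = 24.

#E(F_19) = 24


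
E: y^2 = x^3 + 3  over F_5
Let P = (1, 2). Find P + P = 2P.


Doubling: s = (3 x1^2 + a) / (2 y1)
s = (3*1^2 + 0) / (2*2) mod 5 = 2
x3 = s^2 - 2 x1 mod 5 = 2^2 - 2*1 = 2
y3 = s (x1 - x3) - y1 mod 5 = 2 * (1 - 2) - 2 = 1

2P = (2, 1)


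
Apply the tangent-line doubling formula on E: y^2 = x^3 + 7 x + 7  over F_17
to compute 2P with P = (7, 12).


Doubling: s = (3 x1^2 + a) / (2 y1)
s = (3*7^2 + 7) / (2*12) mod 17 = 5
x3 = s^2 - 2 x1 mod 17 = 5^2 - 2*7 = 11
y3 = s (x1 - x3) - y1 mod 17 = 5 * (7 - 11) - 12 = 2

2P = (11, 2)


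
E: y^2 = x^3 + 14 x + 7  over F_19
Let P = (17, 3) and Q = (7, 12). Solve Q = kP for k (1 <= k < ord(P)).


Enumerate multiples of P until we hit Q = (7, 12):
  1P = (17, 3)
  2P = (8, 17)
  3P = (18, 7)
  4P = (0, 8)
  5P = (13, 7)
  6P = (9, 8)
  7P = (2, 9)
  8P = (7, 12)
Match found at i = 8.

k = 8


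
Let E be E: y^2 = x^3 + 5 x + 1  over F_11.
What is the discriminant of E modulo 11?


4 a^3 + 27 b^2 = 4*5^3 + 27*1^2 = 500 + 27 = 527
Delta = -16 * (527) = -8432
Delta mod 11 = 5

Delta = 5 (mod 11)


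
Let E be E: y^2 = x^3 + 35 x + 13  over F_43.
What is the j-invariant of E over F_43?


Delta = -16(4 a^3 + 27 b^2) mod 43 = 8
-1728 * (4 a)^3 = -1728 * (4*35)^3 mod 43 = 16
j = 16 * 8^(-1) mod 43 = 2

j = 2 (mod 43)


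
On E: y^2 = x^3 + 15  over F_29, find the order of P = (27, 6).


Compute successive multiples of P until we hit O:
  1P = (27, 6)
  2P = (5, 16)
  3P = (2, 9)
  4P = (6, 17)
  5P = (21, 24)
  6P = (19, 28)
  7P = (25, 3)
  8P = (1, 4)
  ... (continuing to 30P)
  30P = O

ord(P) = 30


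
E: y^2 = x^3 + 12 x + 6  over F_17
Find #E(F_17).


For each x in F_17, count y with y^2 = x^3 + 12 x + 6 mod 17:
  x = 1: RHS = 2, y in [6, 11]  -> 2 point(s)
  x = 2: RHS = 4, y in [2, 15]  -> 2 point(s)
  x = 3: RHS = 1, y in [1, 16]  -> 2 point(s)
  x = 4: RHS = 16, y in [4, 13]  -> 2 point(s)
  x = 5: RHS = 4, y in [2, 15]  -> 2 point(s)
  x = 7: RHS = 8, y in [5, 12]  -> 2 point(s)
  x = 8: RHS = 2, y in [6, 11]  -> 2 point(s)
  x = 10: RHS = 4, y in [2, 15]  -> 2 point(s)
  x = 12: RHS = 8, y in [5, 12]  -> 2 point(s)
  x = 13: RHS = 13, y in [8, 9]  -> 2 point(s)
  x = 15: RHS = 8, y in [5, 12]  -> 2 point(s)
Affine points: 22. Add the point at infinity: total = 23.

#E(F_17) = 23


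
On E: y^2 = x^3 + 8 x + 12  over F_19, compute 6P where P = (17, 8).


k = 6 = 110_2 (binary, LSB first: 011)
Double-and-add from P = (17, 8):
  bit 0 = 0: acc unchanged = O
  bit 1 = 1: acc = O + (2, 6) = (2, 6)
  bit 2 = 1: acc = (2, 6) + (3, 5) = (15, 7)

6P = (15, 7)


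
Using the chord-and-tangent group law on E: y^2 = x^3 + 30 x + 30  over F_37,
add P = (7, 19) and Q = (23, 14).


P != Q, so use the chord formula.
s = (y2 - y1) / (x2 - x1) = (32) / (16) mod 37 = 2
x3 = s^2 - x1 - x2 mod 37 = 2^2 - 7 - 23 = 11
y3 = s (x1 - x3) - y1 mod 37 = 2 * (7 - 11) - 19 = 10

P + Q = (11, 10)


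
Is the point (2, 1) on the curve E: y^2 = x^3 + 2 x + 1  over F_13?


Check whether y^2 = x^3 + 2 x + 1 (mod 13) for (x, y) = (2, 1).
LHS: y^2 = 1^2 mod 13 = 1
RHS: x^3 + 2 x + 1 = 2^3 + 2*2 + 1 mod 13 = 0
LHS != RHS

No, not on the curve


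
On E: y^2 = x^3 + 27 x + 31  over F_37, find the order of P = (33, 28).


Compute successive multiples of P until we hit O:
  1P = (33, 28)
  2P = (12, 14)
  3P = (13, 10)
  4P = (24, 6)
  5P = (28, 13)
  6P = (22, 5)
  7P = (9, 2)
  8P = (36, 15)
  ... (continuing to 28P)
  28P = O

ord(P) = 28


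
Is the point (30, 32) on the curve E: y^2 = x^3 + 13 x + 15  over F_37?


Check whether y^2 = x^3 + 13 x + 15 (mod 37) for (x, y) = (30, 32).
LHS: y^2 = 32^2 mod 37 = 25
RHS: x^3 + 13 x + 15 = 30^3 + 13*30 + 15 mod 37 = 25
LHS = RHS

Yes, on the curve


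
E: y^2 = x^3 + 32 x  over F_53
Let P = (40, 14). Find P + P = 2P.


Doubling: s = (3 x1^2 + a) / (2 y1)
s = (3*40^2 + 32) / (2*14) mod 53 = 6
x3 = s^2 - 2 x1 mod 53 = 6^2 - 2*40 = 9
y3 = s (x1 - x3) - y1 mod 53 = 6 * (40 - 9) - 14 = 13

2P = (9, 13)


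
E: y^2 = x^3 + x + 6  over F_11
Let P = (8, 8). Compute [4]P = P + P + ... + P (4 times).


k = 4 = 100_2 (binary, LSB first: 001)
Double-and-add from P = (8, 8):
  bit 0 = 0: acc unchanged = O
  bit 1 = 0: acc unchanged = O
  bit 2 = 1: acc = O + (2, 7) = (2, 7)

4P = (2, 7)


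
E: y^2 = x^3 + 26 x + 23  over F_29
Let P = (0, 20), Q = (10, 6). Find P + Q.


P != Q, so use the chord formula.
s = (y2 - y1) / (x2 - x1) = (15) / (10) mod 29 = 16
x3 = s^2 - x1 - x2 mod 29 = 16^2 - 0 - 10 = 14
y3 = s (x1 - x3) - y1 mod 29 = 16 * (0 - 14) - 20 = 17

P + Q = (14, 17)


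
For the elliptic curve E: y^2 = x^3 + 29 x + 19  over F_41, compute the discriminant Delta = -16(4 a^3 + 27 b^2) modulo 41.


4 a^3 + 27 b^2 = 4*29^3 + 27*19^2 = 97556 + 9747 = 107303
Delta = -16 * (107303) = -1716848
Delta mod 41 = 27

Delta = 27 (mod 41)


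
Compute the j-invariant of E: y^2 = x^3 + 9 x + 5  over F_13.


Delta = -16(4 a^3 + 27 b^2) mod 13 = 4
-1728 * (4 a)^3 = -1728 * (4*9)^3 mod 13 = 12
j = 12 * 4^(-1) mod 13 = 3

j = 3 (mod 13)


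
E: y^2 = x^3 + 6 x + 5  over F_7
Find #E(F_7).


For each x in F_7, count y with y^2 = x^3 + 6 x + 5 mod 7:
  x = 2: RHS = 4, y in [2, 5]  -> 2 point(s)
  x = 3: RHS = 1, y in [1, 6]  -> 2 point(s)
  x = 4: RHS = 2, y in [3, 4]  -> 2 point(s)
Affine points: 6. Add the point at infinity: total = 7.

#E(F_7) = 7


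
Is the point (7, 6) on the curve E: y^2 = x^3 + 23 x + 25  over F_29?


Check whether y^2 = x^3 + 23 x + 25 (mod 29) for (x, y) = (7, 6).
LHS: y^2 = 6^2 mod 29 = 7
RHS: x^3 + 23 x + 25 = 7^3 + 23*7 + 25 mod 29 = 7
LHS = RHS

Yes, on the curve


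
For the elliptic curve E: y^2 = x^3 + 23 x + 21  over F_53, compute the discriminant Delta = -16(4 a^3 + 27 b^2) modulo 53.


4 a^3 + 27 b^2 = 4*23^3 + 27*21^2 = 48668 + 11907 = 60575
Delta = -16 * (60575) = -969200
Delta mod 53 = 11

Delta = 11 (mod 53)


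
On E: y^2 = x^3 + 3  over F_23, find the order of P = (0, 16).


Compute successive multiples of P until we hit O:
  1P = (0, 16)
  2P = (0, 7)
  3P = O

ord(P) = 3


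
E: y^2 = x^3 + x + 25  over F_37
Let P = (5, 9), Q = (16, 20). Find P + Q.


P != Q, so use the chord formula.
s = (y2 - y1) / (x2 - x1) = (11) / (11) mod 37 = 1
x3 = s^2 - x1 - x2 mod 37 = 1^2 - 5 - 16 = 17
y3 = s (x1 - x3) - y1 mod 37 = 1 * (5 - 17) - 9 = 16

P + Q = (17, 16)


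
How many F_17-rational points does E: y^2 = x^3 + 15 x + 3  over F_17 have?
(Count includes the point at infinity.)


For each x in F_17, count y with y^2 = x^3 + 15 x + 3 mod 17:
  x = 1: RHS = 2, y in [6, 11]  -> 2 point(s)
  x = 4: RHS = 8, y in [5, 12]  -> 2 point(s)
  x = 5: RHS = 16, y in [4, 13]  -> 2 point(s)
  x = 7: RHS = 9, y in [3, 14]  -> 2 point(s)
  x = 9: RHS = 0, y in [0]  -> 1 point(s)
  x = 13: RHS = 15, y in [7, 10]  -> 2 point(s)
  x = 14: RHS = 16, y in [4, 13]  -> 2 point(s)
  x = 15: RHS = 16, y in [4, 13]  -> 2 point(s)
  x = 16: RHS = 4, y in [2, 15]  -> 2 point(s)
Affine points: 17. Add the point at infinity: total = 18.

#E(F_17) = 18


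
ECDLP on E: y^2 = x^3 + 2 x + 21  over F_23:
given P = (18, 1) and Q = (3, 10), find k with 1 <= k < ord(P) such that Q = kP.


Enumerate multiples of P until we hit Q = (3, 10):
  1P = (18, 1)
  2P = (3, 13)
  3P = (10, 11)
  4P = (21, 20)
  5P = (19, 8)
  6P = (12, 18)
  7P = (17, 0)
  8P = (12, 5)
  9P = (19, 15)
  10P = (21, 3)
  11P = (10, 12)
  12P = (3, 10)
Match found at i = 12.

k = 12


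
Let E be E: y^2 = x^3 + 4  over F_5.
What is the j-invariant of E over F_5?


Delta = -16(4 a^3 + 27 b^2) mod 5 = 3
-1728 * (4 a)^3 = -1728 * (4*0)^3 mod 5 = 0
j = 0 * 3^(-1) mod 5 = 0

j = 0 (mod 5)


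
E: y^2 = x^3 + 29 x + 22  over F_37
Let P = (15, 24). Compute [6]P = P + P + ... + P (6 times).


k = 6 = 110_2 (binary, LSB first: 011)
Double-and-add from P = (15, 24):
  bit 0 = 0: acc unchanged = O
  bit 1 = 1: acc = O + (33, 8) = (33, 8)
  bit 2 = 1: acc = (33, 8) + (5, 25) = (35, 17)

6P = (35, 17)


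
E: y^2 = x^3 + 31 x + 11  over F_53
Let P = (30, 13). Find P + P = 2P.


Doubling: s = (3 x1^2 + a) / (2 y1)
s = (3*30^2 + 31) / (2*13) mod 53 = 50
x3 = s^2 - 2 x1 mod 53 = 50^2 - 2*30 = 2
y3 = s (x1 - x3) - y1 mod 53 = 50 * (30 - 2) - 13 = 9

2P = (2, 9)


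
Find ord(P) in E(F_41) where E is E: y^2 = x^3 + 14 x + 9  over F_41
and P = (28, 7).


Compute successive multiples of P until we hit O:
  1P = (28, 7)
  2P = (10, 1)
  3P = (35, 18)
  4P = (29, 9)
  5P = (29, 32)
  6P = (35, 23)
  7P = (10, 40)
  8P = (28, 34)
  ... (continuing to 9P)
  9P = O

ord(P) = 9


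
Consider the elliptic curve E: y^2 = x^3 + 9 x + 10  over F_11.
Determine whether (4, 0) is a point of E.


Check whether y^2 = x^3 + 9 x + 10 (mod 11) for (x, y) = (4, 0).
LHS: y^2 = 0^2 mod 11 = 0
RHS: x^3 + 9 x + 10 = 4^3 + 9*4 + 10 mod 11 = 0
LHS = RHS

Yes, on the curve


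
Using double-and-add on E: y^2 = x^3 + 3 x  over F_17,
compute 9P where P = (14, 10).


k = 9 = 1001_2 (binary, LSB first: 1001)
Double-and-add from P = (14, 10):
  bit 0 = 1: acc = O + (14, 10) = (14, 10)
  bit 1 = 0: acc unchanged = (14, 10)
  bit 2 = 0: acc unchanged = (14, 10)
  bit 3 = 1: acc = (14, 10) + (1, 2) = (6, 8)

9P = (6, 8)


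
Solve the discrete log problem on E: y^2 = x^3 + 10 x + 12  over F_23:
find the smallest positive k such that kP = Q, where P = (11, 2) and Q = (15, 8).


Enumerate multiples of P until we hit Q = (15, 8):
  1P = (11, 2)
  2P = (4, 1)
  3P = (16, 17)
  4P = (5, 16)
  5P = (15, 15)
  6P = (9, 16)
  7P = (6, 9)
  8P = (19, 0)
  9P = (6, 14)
  10P = (9, 7)
  11P = (15, 8)
Match found at i = 11.

k = 11


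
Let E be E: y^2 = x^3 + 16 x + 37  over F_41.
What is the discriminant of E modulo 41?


4 a^3 + 27 b^2 = 4*16^3 + 27*37^2 = 16384 + 36963 = 53347
Delta = -16 * (53347) = -853552
Delta mod 41 = 27

Delta = 27 (mod 41)


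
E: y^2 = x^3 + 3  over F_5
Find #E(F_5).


For each x in F_5, count y with y^2 = x^3 + 0 x + 3 mod 5:
  x = 1: RHS = 4, y in [2, 3]  -> 2 point(s)
  x = 2: RHS = 1, y in [1, 4]  -> 2 point(s)
  x = 3: RHS = 0, y in [0]  -> 1 point(s)
Affine points: 5. Add the point at infinity: total = 6.

#E(F_5) = 6


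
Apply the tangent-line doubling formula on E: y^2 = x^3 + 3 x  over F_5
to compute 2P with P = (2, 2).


Doubling: s = (3 x1^2 + a) / (2 y1)
s = (3*2^2 + 3) / (2*2) mod 5 = 0
x3 = s^2 - 2 x1 mod 5 = 0^2 - 2*2 = 1
y3 = s (x1 - x3) - y1 mod 5 = 0 * (2 - 1) - 2 = 3

2P = (1, 3)


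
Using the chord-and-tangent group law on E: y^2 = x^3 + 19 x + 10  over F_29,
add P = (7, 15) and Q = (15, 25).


P != Q, so use the chord formula.
s = (y2 - y1) / (x2 - x1) = (10) / (8) mod 29 = 23
x3 = s^2 - x1 - x2 mod 29 = 23^2 - 7 - 15 = 14
y3 = s (x1 - x3) - y1 mod 29 = 23 * (7 - 14) - 15 = 27

P + Q = (14, 27)


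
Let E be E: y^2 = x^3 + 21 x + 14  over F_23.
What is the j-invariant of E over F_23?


Delta = -16(4 a^3 + 27 b^2) mod 23 = 20
-1728 * (4 a)^3 = -1728 * (4*21)^3 mod 23 = 18
j = 18 * 20^(-1) mod 23 = 17

j = 17 (mod 23)


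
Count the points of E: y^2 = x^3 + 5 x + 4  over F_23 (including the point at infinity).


For each x in F_23, count y with y^2 = x^3 + 5 x + 4 mod 23:
  x = 0: RHS = 4, y in [2, 21]  -> 2 point(s)
  x = 3: RHS = 0, y in [0]  -> 1 point(s)
  x = 5: RHS = 16, y in [4, 19]  -> 2 point(s)
  x = 8: RHS = 4, y in [2, 21]  -> 2 point(s)
  x = 13: RHS = 12, y in [9, 14]  -> 2 point(s)
  x = 14: RHS = 12, y in [9, 14]  -> 2 point(s)
  x = 15: RHS = 4, y in [2, 21]  -> 2 point(s)
  x = 19: RHS = 12, y in [9, 14]  -> 2 point(s)
  x = 20: RHS = 8, y in [10, 13]  -> 2 point(s)
  x = 21: RHS = 9, y in [3, 20]  -> 2 point(s)
Affine points: 19. Add the point at infinity: total = 20.

#E(F_23) = 20


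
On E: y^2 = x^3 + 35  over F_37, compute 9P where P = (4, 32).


k = 9 = 1001_2 (binary, LSB first: 1001)
Double-and-add from P = (4, 32):
  bit 0 = 1: acc = O + (4, 32) = (4, 32)
  bit 1 = 0: acc unchanged = (4, 32)
  bit 2 = 0: acc unchanged = (4, 32)
  bit 3 = 1: acc = (4, 32) + (14, 35) = (35, 29)

9P = (35, 29)


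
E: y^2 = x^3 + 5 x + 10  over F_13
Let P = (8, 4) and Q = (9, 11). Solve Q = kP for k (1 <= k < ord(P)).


Enumerate multiples of P until we hit Q = (9, 11):
  1P = (8, 4)
  2P = (6, 3)
  3P = (9, 2)
  4P = (0, 6)
  5P = (1, 4)
  6P = (4, 9)
  7P = (5, 2)
  8P = (12, 2)
  9P = (3, 0)
  10P = (12, 11)
  11P = (5, 11)
  12P = (4, 4)
  13P = (1, 9)
  14P = (0, 7)
  15P = (9, 11)
Match found at i = 15.

k = 15


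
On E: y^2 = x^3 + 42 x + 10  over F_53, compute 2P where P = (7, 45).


Doubling: s = (3 x1^2 + a) / (2 y1)
s = (3*7^2 + 42) / (2*45) mod 53 = 18
x3 = s^2 - 2 x1 mod 53 = 18^2 - 2*7 = 45
y3 = s (x1 - x3) - y1 mod 53 = 18 * (7 - 45) - 45 = 13

2P = (45, 13)


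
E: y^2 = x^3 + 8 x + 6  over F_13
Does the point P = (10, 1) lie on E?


Check whether y^2 = x^3 + 8 x + 6 (mod 13) for (x, y) = (10, 1).
LHS: y^2 = 1^2 mod 13 = 1
RHS: x^3 + 8 x + 6 = 10^3 + 8*10 + 6 mod 13 = 7
LHS != RHS

No, not on the curve


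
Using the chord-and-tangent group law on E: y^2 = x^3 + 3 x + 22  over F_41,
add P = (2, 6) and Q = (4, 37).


P != Q, so use the chord formula.
s = (y2 - y1) / (x2 - x1) = (31) / (2) mod 41 = 36
x3 = s^2 - x1 - x2 mod 41 = 36^2 - 2 - 4 = 19
y3 = s (x1 - x3) - y1 mod 41 = 36 * (2 - 19) - 6 = 38

P + Q = (19, 38)


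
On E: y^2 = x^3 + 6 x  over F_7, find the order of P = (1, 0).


Compute successive multiples of P until we hit O:
  1P = (1, 0)
  2P = O

ord(P) = 2


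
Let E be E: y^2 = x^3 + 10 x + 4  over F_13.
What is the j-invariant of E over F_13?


Delta = -16(4 a^3 + 27 b^2) mod 13 = 3
-1728 * (4 a)^3 = -1728 * (4*10)^3 mod 13 = 1
j = 1 * 3^(-1) mod 13 = 9

j = 9 (mod 13)


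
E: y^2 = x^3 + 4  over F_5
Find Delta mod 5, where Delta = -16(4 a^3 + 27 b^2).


4 a^3 + 27 b^2 = 4*0^3 + 27*4^2 = 0 + 432 = 432
Delta = -16 * (432) = -6912
Delta mod 5 = 3

Delta = 3 (mod 5)


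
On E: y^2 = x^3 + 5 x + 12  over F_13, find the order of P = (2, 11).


Compute successive multiples of P until we hit O:
  1P = (2, 11)
  2P = (10, 10)
  3P = (0, 5)
  4P = (7, 0)
  5P = (0, 8)
  6P = (10, 3)
  7P = (2, 2)
  8P = O

ord(P) = 8


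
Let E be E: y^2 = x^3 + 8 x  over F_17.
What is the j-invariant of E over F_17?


Delta = -16(4 a^3 + 27 b^2) mod 17 = 8
-1728 * (4 a)^3 = -1728 * (4*8)^3 mod 17 = 3
j = 3 * 8^(-1) mod 17 = 11

j = 11 (mod 17)


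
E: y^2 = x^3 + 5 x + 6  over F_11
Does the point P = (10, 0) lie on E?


Check whether y^2 = x^3 + 5 x + 6 (mod 11) for (x, y) = (10, 0).
LHS: y^2 = 0^2 mod 11 = 0
RHS: x^3 + 5 x + 6 = 10^3 + 5*10 + 6 mod 11 = 0
LHS = RHS

Yes, on the curve


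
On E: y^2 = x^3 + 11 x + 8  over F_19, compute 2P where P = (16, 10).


Doubling: s = (3 x1^2 + a) / (2 y1)
s = (3*16^2 + 11) / (2*10) mod 19 = 0
x3 = s^2 - 2 x1 mod 19 = 0^2 - 2*16 = 6
y3 = s (x1 - x3) - y1 mod 19 = 0 * (16 - 6) - 10 = 9

2P = (6, 9)


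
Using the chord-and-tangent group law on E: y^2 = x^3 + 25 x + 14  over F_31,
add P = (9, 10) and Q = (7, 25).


P != Q, so use the chord formula.
s = (y2 - y1) / (x2 - x1) = (15) / (29) mod 31 = 8
x3 = s^2 - x1 - x2 mod 31 = 8^2 - 9 - 7 = 17
y3 = s (x1 - x3) - y1 mod 31 = 8 * (9 - 17) - 10 = 19

P + Q = (17, 19)


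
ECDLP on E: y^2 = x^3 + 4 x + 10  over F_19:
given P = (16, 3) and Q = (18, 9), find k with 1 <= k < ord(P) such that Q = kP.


Enumerate multiples of P until we hit Q = (18, 9):
  1P = (16, 3)
  2P = (10, 9)
  3P = (13, 13)
  4P = (18, 10)
  5P = (2, 8)
  6P = (2, 11)
  7P = (18, 9)
Match found at i = 7.

k = 7


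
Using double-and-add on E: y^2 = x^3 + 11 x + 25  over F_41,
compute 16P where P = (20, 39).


k = 16 = 10000_2 (binary, LSB first: 00001)
Double-and-add from P = (20, 39):
  bit 0 = 0: acc unchanged = O
  bit 1 = 0: acc unchanged = O
  bit 2 = 0: acc unchanged = O
  bit 3 = 0: acc unchanged = O
  bit 4 = 1: acc = O + (37, 9) = (37, 9)

16P = (37, 9)


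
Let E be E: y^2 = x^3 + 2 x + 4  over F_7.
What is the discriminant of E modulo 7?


4 a^3 + 27 b^2 = 4*2^3 + 27*4^2 = 32 + 432 = 464
Delta = -16 * (464) = -7424
Delta mod 7 = 3

Delta = 3 (mod 7)


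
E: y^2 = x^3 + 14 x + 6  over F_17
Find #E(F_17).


For each x in F_17, count y with y^2 = x^3 + 14 x + 6 mod 17:
  x = 1: RHS = 4, y in [2, 15]  -> 2 point(s)
  x = 2: RHS = 8, y in [5, 12]  -> 2 point(s)
  x = 6: RHS = 0, y in [0]  -> 1 point(s)
  x = 8: RHS = 1, y in [1, 16]  -> 2 point(s)
  x = 12: RHS = 15, y in [7, 10]  -> 2 point(s)
  x = 15: RHS = 4, y in [2, 15]  -> 2 point(s)
  x = 16: RHS = 8, y in [5, 12]  -> 2 point(s)
Affine points: 13. Add the point at infinity: total = 14.

#E(F_17) = 14


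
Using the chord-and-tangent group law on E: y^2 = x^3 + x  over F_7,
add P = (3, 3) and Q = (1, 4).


P != Q, so use the chord formula.
s = (y2 - y1) / (x2 - x1) = (1) / (5) mod 7 = 3
x3 = s^2 - x1 - x2 mod 7 = 3^2 - 3 - 1 = 5
y3 = s (x1 - x3) - y1 mod 7 = 3 * (3 - 5) - 3 = 5

P + Q = (5, 5)


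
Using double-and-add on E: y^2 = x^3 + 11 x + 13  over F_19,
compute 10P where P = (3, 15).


k = 10 = 1010_2 (binary, LSB first: 0101)
Double-and-add from P = (3, 15):
  bit 0 = 0: acc unchanged = O
  bit 1 = 1: acc = O + (13, 4) = (13, 4)
  bit 2 = 0: acc unchanged = (13, 4)
  bit 3 = 1: acc = (13, 4) + (12, 7) = (3, 4)

10P = (3, 4)


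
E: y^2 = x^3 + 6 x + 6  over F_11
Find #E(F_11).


For each x in F_11, count y with y^2 = x^3 + 6 x + 6 mod 11:
  x = 2: RHS = 4, y in [2, 9]  -> 2 point(s)
  x = 6: RHS = 5, y in [4, 7]  -> 2 point(s)
  x = 8: RHS = 5, y in [4, 7]  -> 2 point(s)
Affine points: 6. Add the point at infinity: total = 7.

#E(F_11) = 7


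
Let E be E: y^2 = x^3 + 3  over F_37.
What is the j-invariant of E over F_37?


Delta = -16(4 a^3 + 27 b^2) mod 37 = 34
-1728 * (4 a)^3 = -1728 * (4*0)^3 mod 37 = 0
j = 0 * 34^(-1) mod 37 = 0

j = 0 (mod 37)


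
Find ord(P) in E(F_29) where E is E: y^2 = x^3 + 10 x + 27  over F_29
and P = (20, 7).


Compute successive multiples of P until we hit O:
  1P = (20, 7)
  2P = (13, 18)
  3P = (18, 23)
  4P = (26, 12)
  5P = (28, 25)
  6P = (6, 10)
  7P = (10, 24)
  8P = (19, 0)
  ... (continuing to 16P)
  16P = O

ord(P) = 16


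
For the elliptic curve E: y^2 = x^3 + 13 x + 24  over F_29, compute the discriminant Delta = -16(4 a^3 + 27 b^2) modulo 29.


4 a^3 + 27 b^2 = 4*13^3 + 27*24^2 = 8788 + 15552 = 24340
Delta = -16 * (24340) = -389440
Delta mod 29 = 1

Delta = 1 (mod 29)


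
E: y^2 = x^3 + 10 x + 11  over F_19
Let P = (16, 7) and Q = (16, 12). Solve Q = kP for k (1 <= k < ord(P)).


Enumerate multiples of P until we hit Q = (16, 12):
  1P = (16, 7)
  2P = (3, 7)
  3P = (0, 12)
  4P = (10, 3)
  5P = (4, 1)
  6P = (4, 18)
  7P = (10, 16)
  8P = (0, 7)
  9P = (3, 12)
  10P = (16, 12)
Match found at i = 10.

k = 10


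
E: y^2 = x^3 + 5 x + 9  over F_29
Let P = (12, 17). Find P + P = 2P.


Doubling: s = (3 x1^2 + a) / (2 y1)
s = (3*12^2 + 5) / (2*17) mod 29 = 12
x3 = s^2 - 2 x1 mod 29 = 12^2 - 2*12 = 4
y3 = s (x1 - x3) - y1 mod 29 = 12 * (12 - 4) - 17 = 21

2P = (4, 21)


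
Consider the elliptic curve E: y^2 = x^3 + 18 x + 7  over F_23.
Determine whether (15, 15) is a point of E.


Check whether y^2 = x^3 + 18 x + 7 (mod 23) for (x, y) = (15, 15).
LHS: y^2 = 15^2 mod 23 = 18
RHS: x^3 + 18 x + 7 = 15^3 + 18*15 + 7 mod 23 = 18
LHS = RHS

Yes, on the curve


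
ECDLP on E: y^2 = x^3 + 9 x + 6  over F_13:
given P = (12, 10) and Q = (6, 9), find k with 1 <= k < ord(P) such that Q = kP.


Enumerate multiples of P until we hit Q = (6, 9):
  1P = (12, 10)
  2P = (6, 4)
  3P = (9, 6)
  4P = (1, 9)
  5P = (10, 2)
  6P = (7, 10)
  7P = (7, 3)
  8P = (10, 11)
  9P = (1, 4)
  10P = (9, 7)
  11P = (6, 9)
Match found at i = 11.

k = 11


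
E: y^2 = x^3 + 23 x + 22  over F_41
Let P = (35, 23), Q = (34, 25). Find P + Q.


P != Q, so use the chord formula.
s = (y2 - y1) / (x2 - x1) = (2) / (40) mod 41 = 39
x3 = s^2 - x1 - x2 mod 41 = 39^2 - 35 - 34 = 17
y3 = s (x1 - x3) - y1 mod 41 = 39 * (35 - 17) - 23 = 23

P + Q = (17, 23)


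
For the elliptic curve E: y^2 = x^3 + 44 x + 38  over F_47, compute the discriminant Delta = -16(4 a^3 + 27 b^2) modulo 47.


4 a^3 + 27 b^2 = 4*44^3 + 27*38^2 = 340736 + 38988 = 379724
Delta = -16 * (379724) = -6075584
Delta mod 47 = 12

Delta = 12 (mod 47)


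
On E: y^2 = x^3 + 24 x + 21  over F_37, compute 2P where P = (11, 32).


Doubling: s = (3 x1^2 + a) / (2 y1)
s = (3*11^2 + 24) / (2*32) mod 37 = 2
x3 = s^2 - 2 x1 mod 37 = 2^2 - 2*11 = 19
y3 = s (x1 - x3) - y1 mod 37 = 2 * (11 - 19) - 32 = 26

2P = (19, 26)


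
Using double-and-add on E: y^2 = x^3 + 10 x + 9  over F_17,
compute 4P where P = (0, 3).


k = 4 = 100_2 (binary, LSB first: 001)
Double-and-add from P = (0, 3):
  bit 0 = 0: acc unchanged = O
  bit 1 = 0: acc unchanged = O
  bit 2 = 1: acc = O + (0, 14) = (0, 14)

4P = (0, 14)


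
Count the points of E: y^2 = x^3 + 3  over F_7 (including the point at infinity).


For each x in F_7, count y with y^2 = x^3 + 0 x + 3 mod 7:
  x = 1: RHS = 4, y in [2, 5]  -> 2 point(s)
  x = 2: RHS = 4, y in [2, 5]  -> 2 point(s)
  x = 3: RHS = 2, y in [3, 4]  -> 2 point(s)
  x = 4: RHS = 4, y in [2, 5]  -> 2 point(s)
  x = 5: RHS = 2, y in [3, 4]  -> 2 point(s)
  x = 6: RHS = 2, y in [3, 4]  -> 2 point(s)
Affine points: 12. Add the point at infinity: total = 13.

#E(F_7) = 13


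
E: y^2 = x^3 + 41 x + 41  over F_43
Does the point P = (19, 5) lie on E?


Check whether y^2 = x^3 + 41 x + 41 (mod 43) for (x, y) = (19, 5).
LHS: y^2 = 5^2 mod 43 = 25
RHS: x^3 + 41 x + 41 = 19^3 + 41*19 + 41 mod 43 = 25
LHS = RHS

Yes, on the curve


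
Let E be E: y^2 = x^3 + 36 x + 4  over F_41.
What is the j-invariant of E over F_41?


Delta = -16(4 a^3 + 27 b^2) mod 41 = 22
-1728 * (4 a)^3 = -1728 * (4*36)^3 mod 41 = 30
j = 30 * 22^(-1) mod 41 = 20

j = 20 (mod 41)


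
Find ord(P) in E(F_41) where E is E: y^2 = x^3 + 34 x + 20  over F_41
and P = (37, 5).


Compute successive multiples of P until we hit O:
  1P = (37, 5)
  2P = (8, 36)
  3P = (32, 25)
  4P = (29, 4)
  5P = (0, 15)
  6P = (0, 26)
  7P = (29, 37)
  8P = (32, 16)
  ... (continuing to 11P)
  11P = O

ord(P) = 11
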